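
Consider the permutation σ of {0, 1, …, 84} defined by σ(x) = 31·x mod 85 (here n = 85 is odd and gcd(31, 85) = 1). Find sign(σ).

-1

Start at x=76: 76 → 61 → 21 → 56 → 36 → 11 → 1 → … (one orbit).
Cycle lengths of π_31 on ℤ/85ℤ: [16, 16, 16, 16, 16, 1, 1, 1, 1, 1]; 10 cycles in total.
10 cycles on 85: each ℓ→(−1)^(ℓ−1), product (−1)^75 = -1.
The Jacobi symbol (31|85) = -1 (Zolotarev) agrees.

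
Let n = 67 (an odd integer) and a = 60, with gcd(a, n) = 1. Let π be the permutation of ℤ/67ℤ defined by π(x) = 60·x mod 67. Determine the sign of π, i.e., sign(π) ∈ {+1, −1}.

Trace 16: π^k(16) = [16, 22, 47, 6, 25, 26, 19] for k=0..6.
Cycle lengths of π_60 on ℤ/67ℤ: [33, 33, 1]; 3 cycles in total.
n − c = 67 − 3 = 64; sign = (−1)^64 = +1.

+1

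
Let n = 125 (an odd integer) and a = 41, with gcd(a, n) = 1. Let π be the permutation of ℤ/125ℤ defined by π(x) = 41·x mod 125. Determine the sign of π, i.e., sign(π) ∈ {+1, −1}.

+1

Trace 31: π^k(31) = [31, 21, 111, 51, 91, 106, 96] for k=0..6.
Cycle type of π: 25×4 + 5×4 + 1×5; total 13 cycles.
n − c = 125 − 13 = 112; sign = (−1)^112 = +1.
The Jacobi symbol (41|125) = +1 (Zolotarev) agrees.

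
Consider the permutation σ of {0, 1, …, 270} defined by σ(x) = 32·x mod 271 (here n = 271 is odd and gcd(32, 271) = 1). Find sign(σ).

Trace 140: π^k(140) = [140, 144, 1, 32, 211, 248, 77] for k=0..6.
Decompose π into cycles: lengths [27, 27, 27, 27, 27, 27, 27, 27, 27, 27, 1] (11 cycles, including the fixed point 0).
271 − 11 = 260 transpositions; sign(π) = (−1)^260 = +1.

+1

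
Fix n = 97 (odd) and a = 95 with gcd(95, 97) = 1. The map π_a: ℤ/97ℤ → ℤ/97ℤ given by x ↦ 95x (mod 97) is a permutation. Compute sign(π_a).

Trace 32: π^k(32) = [32, 33, 31, 35, 27, 43, 11] for k=0..6.
Cycle type of π: 48×2 + 1; total 3 cycles.
Σ(ℓ_i−1) = 97−3 = 94; sign = (−1)^94 = +1.
Check: (95/97) = +1 by Zolotarev.

+1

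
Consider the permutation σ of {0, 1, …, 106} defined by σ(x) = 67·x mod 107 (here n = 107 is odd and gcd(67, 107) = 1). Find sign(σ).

-1

Orbit of 106 under x↦67x: [106, 40, 5, 14, 82, 37, 18]… (length divides ord_107(67)).
2 cycles of lengths [106, 1].
sign(π) = (−1)^{n − #cycles} = (−1)^{107−2} = (−1)^105 = -1.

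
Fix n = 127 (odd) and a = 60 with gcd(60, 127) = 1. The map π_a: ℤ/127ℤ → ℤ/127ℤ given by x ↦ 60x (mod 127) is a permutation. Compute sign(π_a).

Orbit of 98 under x↦60x: [98, 38, 121, 21, 117, 35, 68]… (length divides ord_127(60)).
Cycle type of π: 63×2 + 1; total 3 cycles.
127 − 3 = 124 transpositions; sign(π) = (−1)^124 = +1.
Via Zolotarev, sign(π_{60}) = (60|127) = +1.

+1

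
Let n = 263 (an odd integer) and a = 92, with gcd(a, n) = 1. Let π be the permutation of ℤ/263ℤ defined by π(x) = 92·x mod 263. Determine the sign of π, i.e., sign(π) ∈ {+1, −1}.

+1

Orbit of 244 under x↦92x: [244, 93, 140, 256, 145, 190, 122]… (length divides ord_263(92)).
Cycle lengths of π_92 on ℤ/263ℤ: [131, 131, 1]; 3 cycles in total.
With 3 cycles on 263 points, sign = (−1)^{263−3} = +1.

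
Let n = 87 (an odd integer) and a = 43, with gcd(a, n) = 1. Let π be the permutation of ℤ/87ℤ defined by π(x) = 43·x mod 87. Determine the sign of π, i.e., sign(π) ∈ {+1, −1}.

Trace 46: π^k(46) = [46, 64, 55, 16, 79, 4, 85] for k=0..6.
Cycle type of π: 28×3 + 1×3; total 6 cycles.
sign(π) = (−1)^{n − #cycles} = (−1)^{87−6} = (−1)^81 = -1.
Via Zolotarev, sign(π_{43}) = (43|87) = -1.

-1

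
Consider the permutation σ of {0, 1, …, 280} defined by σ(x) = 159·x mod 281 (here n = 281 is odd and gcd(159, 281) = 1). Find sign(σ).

Orbit of 98 under x↦159x: [98, 127, 242, 262, 70, 171, 213]… (length divides ord_281(159)).
The orbit structure of x ↦ 159x mod 281: 2 orbits of sizes [280, 1].
n − c = 281 − 2 = 279; sign = (−1)^279 = -1.

-1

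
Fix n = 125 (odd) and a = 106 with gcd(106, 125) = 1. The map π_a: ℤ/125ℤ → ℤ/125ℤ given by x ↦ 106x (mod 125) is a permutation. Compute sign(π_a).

+1

Start at x=56: 56 → 61 → 91 → 21 → 101 → 81 → 86 → … (one orbit).
Decompose π into cycles: lengths [25, 25, 25, 25, 5, 5, 5, 5, 1, 1, 1, 1, 1] (13 cycles, including the fixed point 0).
Σ(ℓ_i−1) = 125−13 = 112; sign = (−1)^112 = +1.
The Jacobi symbol (106|125) = +1 (Zolotarev) agrees.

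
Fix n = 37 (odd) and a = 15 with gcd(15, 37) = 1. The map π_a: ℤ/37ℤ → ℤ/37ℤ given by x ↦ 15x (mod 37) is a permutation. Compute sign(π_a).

Start at x=19: 19 → 26 → 20 → 4 → 23 → 12 → 32 → … (one orbit).
Cycle lengths of π_15 on ℤ/37ℤ: [36, 1]; 2 cycles in total.
n − c = 37 − 2 = 35; sign = (−1)^35 = -1.
Zolotarev: (15|37) = -1, matching the cycle-count sign.

-1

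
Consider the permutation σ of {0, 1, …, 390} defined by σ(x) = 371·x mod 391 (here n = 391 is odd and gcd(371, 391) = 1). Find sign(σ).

Orbit of 93 under x↦371x: [93, 95, 55, 73, 104, 266, 154]… (length divides ord_391(371)).
6 cycles of lengths [176, 176, 16, 11, 11, 1].
Σ(ℓ_i−1) = 391−6 = 385; sign = (−1)^385 = -1.

-1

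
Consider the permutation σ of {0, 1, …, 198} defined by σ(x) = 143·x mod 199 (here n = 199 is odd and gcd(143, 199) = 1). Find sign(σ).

Orbit of 118 under x↦143x: [118, 158, 107, 177, 38, 61, 166]… (length divides ord_199(143)).
Decompose π into cycles: lengths [198, 1] (2 cycles, including the fixed point 0).
With 2 cycles on 199 points, sign = (−1)^{199−2} = -1.

-1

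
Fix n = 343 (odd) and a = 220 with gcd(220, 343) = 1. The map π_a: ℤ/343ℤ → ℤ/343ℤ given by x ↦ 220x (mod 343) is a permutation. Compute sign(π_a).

-1

Orbit of 262 under x↦220x: [262, 16, 90, 249, 243, 295, 73]… (length divides ord_343(220)).
π_220 has 4 disjoint cycles with lengths [294, 42, 6, 1] on {0,…,342}.
sign(π) = (−1)^{n − #cycles} = (−1)^{343−4} = (−1)^339 = -1.
Via Zolotarev, sign(π_{220}) = (220|343) = -1.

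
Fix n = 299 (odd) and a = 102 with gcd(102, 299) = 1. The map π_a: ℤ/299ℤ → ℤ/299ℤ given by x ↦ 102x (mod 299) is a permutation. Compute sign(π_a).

Orbit of 186 under x↦102x: [186, 135, 16, 137, 220, 15, 35]… (length divides ord_299(102)).
π_102 has 5 disjoint cycles with lengths [132, 132, 22, 12, 1] on {0,…,298}.
299 − 5 = 294 transpositions; sign(π) = (−1)^294 = +1.

+1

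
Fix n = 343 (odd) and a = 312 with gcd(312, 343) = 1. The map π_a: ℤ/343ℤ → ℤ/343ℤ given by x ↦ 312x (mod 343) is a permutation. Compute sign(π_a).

+1

Trace 165: π^k(165) = [165, 30, 99, 18, 128, 148, 214] for k=0..6.
Decompose π into cycles: lengths [21, 21, 21, 21, 21, 21, 21, 21, 21, 21, 21, 21, 21, 21, 3, 3, 3, 3, 3, 3, 3, 3, 3, 3, 3, 3, 3, 3, 3, 3, 1] (31 cycles, including the fixed point 0).
31 cycles on 343: each ℓ→(−1)^(ℓ−1), product (−1)^312 = +1.
Via Zolotarev, sign(π_{312}) = (312|343) = +1.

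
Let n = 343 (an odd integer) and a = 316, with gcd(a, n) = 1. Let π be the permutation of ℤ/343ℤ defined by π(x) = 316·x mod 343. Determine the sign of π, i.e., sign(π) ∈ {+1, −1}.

+1

Orbit of 127 under x↦316x: [127, 1, 316, 43, 211, 134, 155]… (length divides ord_343(316)).
19 cycles of lengths [49, 49, 49, 49, 49, 49, 7, 7, 7, 7, 7, 7, 1, 1, 1, 1, 1, 1, 1].
Σ(ℓ_i−1) = 343−19 = 324; sign = (−1)^324 = +1.
Via Zolotarev, sign(π_{316}) = (316|343) = +1.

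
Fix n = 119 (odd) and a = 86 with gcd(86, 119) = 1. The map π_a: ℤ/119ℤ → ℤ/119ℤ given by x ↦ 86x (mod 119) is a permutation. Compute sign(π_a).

Start at x=1: 1 → 86 → 18 → 1 (one orbit).
Decompose π into cycles: lengths [3, 3, 3, 3, 3, 3, 3, 3, 3, 3, 3, 3, 3, 3, 3, 3, 3, 3, 3, 3, 3, 3, 3, 3, 3, 3, 3, 3, 3, 3, 3, 3, 3, 3, 1, 1, 1, 1, 1, 1, 1, 1, 1, 1, 1, 1, 1, 1, 1, 1, 1] (51 cycles, including the fixed point 0).
Σ(ℓ_i−1) = 119−51 = 68; sign = (−1)^68 = +1.
Via Zolotarev, sign(π_{86}) = (86|119) = +1.

+1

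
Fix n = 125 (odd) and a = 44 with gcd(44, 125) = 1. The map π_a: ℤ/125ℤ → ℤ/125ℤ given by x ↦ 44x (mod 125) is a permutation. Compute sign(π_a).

+1

Start at x=99: 99 → 106 → 39 → 91 → 4 → 51 → 119 → … (one orbit).
Cycle type of π: 50×2 + 10×2 + 2×2 + 1; total 7 cycles.
125 − 7 = 118 transpositions; sign(π) = (−1)^118 = +1.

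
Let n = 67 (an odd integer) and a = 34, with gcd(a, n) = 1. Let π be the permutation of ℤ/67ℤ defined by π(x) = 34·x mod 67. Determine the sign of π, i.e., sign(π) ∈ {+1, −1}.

Start at x=30: 30 → 15 → 41 → 54 → 27 → 47 → 57 → … (one orbit).
Cycle type of π: 66 + 1; total 2 cycles.
sign(π) = (−1)^{n − #cycles} = (−1)^{67−2} = (−1)^65 = -1.

-1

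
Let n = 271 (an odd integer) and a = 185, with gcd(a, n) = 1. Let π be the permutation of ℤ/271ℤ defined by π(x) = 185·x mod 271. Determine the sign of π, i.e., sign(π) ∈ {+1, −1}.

Orbit of 39 under x↦185x: [39, 169, 100, 72, 41, 268, 258]… (length divides ord_271(185)).
Cycle type of π: 45×6 + 1; total 7 cycles.
7 cycles on 271: each ℓ→(−1)^(ℓ−1), product (−1)^264 = +1.

+1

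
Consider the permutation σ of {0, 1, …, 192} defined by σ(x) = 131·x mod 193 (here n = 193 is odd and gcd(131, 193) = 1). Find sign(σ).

+1

Trace 28: π^k(28) = [28, 1, 131, 177, 27, 63, 147] for k=0..6.
Cycle type of π: 48×4 + 1; total 5 cycles.
sign(π) = (−1)^{n − #cycles} = (−1)^{193−5} = (−1)^188 = +1.
The Jacobi symbol (131|193) = +1 (Zolotarev) agrees.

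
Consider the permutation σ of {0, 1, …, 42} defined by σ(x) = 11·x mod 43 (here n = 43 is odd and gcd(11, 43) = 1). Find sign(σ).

Start at x=4: 4 → 1 → 11 → 35 → 41 → 21 → 16 → 4 (one orbit).
7 cycles of lengths [7, 7, 7, 7, 7, 7, 1].
n − c = 43 − 7 = 36; sign = (−1)^36 = +1.
(11|43)_J = +1 (Zolotarev's lemma cross-check).

+1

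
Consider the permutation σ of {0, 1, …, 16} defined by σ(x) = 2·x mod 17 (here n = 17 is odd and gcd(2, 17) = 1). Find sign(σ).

+1

Orbit of 8 under x↦2x: [8, 16, 15, 13, 9, 1, 2]… (length divides ord_17(2)).
Cycle lengths of π_2 on ℤ/17ℤ: [8, 8, 1]; 3 cycles in total.
n − c = 17 − 3 = 14; sign = (−1)^14 = +1.
Zolotarev: (2|17) = +1, matching the cycle-count sign.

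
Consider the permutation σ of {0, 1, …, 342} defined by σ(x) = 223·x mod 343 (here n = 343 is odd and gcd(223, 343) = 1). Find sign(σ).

Trace 176: π^k(176) = [176, 146, 316, 153, 162, 111, 57] for k=0..6.
10 cycles of lengths [98, 98, 98, 14, 14, 14, 2, 2, 2, 1].
Σ(ℓ_i−1) = 343−10 = 333; sign = (−1)^333 = -1.
Via Zolotarev, sign(π_{223}) = (223|343) = -1.

-1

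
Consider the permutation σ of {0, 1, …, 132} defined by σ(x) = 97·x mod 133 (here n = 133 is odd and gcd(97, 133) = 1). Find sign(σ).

Orbit of 34 under x↦97x: [34, 106, 41, 120, 69, 43, 48]… (length divides ord_133(97)).
π_97 has 11 disjoint cycles with lengths [18, 18, 18, 18, 18, 18, 18, 2, 2, 2, 1] on {0,…,132}.
133 − 11 = 122 transpositions; sign(π) = (−1)^122 = +1.

+1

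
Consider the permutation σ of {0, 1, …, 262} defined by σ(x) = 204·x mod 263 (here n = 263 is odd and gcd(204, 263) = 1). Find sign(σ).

Orbit of 192 under x↦204x: [192, 244, 69, 137, 70, 78, 132]… (length divides ord_263(204)).
Cycle lengths of π_204 on ℤ/263ℤ: [131, 131, 1]; 3 cycles in total.
Σ(ℓ_i−1) = 263−3 = 260; sign = (−1)^260 = +1.
Via Zolotarev, sign(π_{204}) = (204|263) = +1.

+1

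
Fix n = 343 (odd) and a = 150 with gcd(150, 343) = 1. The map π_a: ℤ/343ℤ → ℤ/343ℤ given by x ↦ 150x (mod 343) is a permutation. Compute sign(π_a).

Orbit of 314 under x↦150x: [314, 109, 229, 50, 297, 303, 174]… (length divides ord_343(150)).
Cycle lengths of π_150 on ℤ/343ℤ: [294, 42, 6, 1]; 4 cycles in total.
Σ(ℓ_i−1) = 343−4 = 339; sign = (−1)^339 = -1.

-1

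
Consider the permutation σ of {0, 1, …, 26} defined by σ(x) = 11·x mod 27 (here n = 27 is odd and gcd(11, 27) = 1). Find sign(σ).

-1

Start at x=4: 4 → 17 → 25 → 5 → 1 → 11 → 13 → … (one orbit).
The orbit structure of x ↦ 11x mod 27: 4 orbits of sizes [18, 6, 2, 1].
27 − 4 = 23 transpositions; sign(π) = (−1)^23 = -1.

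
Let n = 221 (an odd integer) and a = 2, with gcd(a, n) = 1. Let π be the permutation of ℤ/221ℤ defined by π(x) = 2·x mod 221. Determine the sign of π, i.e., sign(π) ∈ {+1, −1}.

-1

Trace 38: π^k(38) = [38, 76, 152, 83, 166, 111, 1] for k=0..6.
The orbit structure of x ↦ 2x mod 221: 12 orbits of sizes [24, 24, 24, 24, 24, 24, 24, 24, 12, 8, 8, 1].
12 cycles on 221: each ℓ→(−1)^(ℓ−1), product (−1)^209 = -1.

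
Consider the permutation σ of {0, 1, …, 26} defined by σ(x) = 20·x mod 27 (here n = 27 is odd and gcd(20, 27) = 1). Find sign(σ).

-1

Trace 19: π^k(19) = [19, 2, 13, 17, 16, 23, 1] for k=0..6.
Decompose π into cycles: lengths [18, 6, 2, 1] (4 cycles, including the fixed point 0).
27 − 4 = 23 transpositions; sign(π) = (−1)^23 = -1.
Zolotarev: (20|27) = -1, matching the cycle-count sign.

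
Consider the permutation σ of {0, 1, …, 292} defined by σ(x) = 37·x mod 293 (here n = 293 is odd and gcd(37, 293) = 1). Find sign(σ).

Trace 109: π^k(109) = [109, 224, 84, 178, 140, 199, 38] for k=0..6.
Cycle lengths of π_37 on ℤ/293ℤ: [146, 146, 1]; 3 cycles in total.
With 3 cycles on 293 points, sign = (−1)^{293−3} = +1.

+1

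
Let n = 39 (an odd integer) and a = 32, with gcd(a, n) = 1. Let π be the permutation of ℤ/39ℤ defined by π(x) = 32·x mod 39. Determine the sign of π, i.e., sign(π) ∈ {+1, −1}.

Orbit of 22 under x↦32x: [22, 2, 25, 20, 16, 5, 4]… (length divides ord_39(32)).
The orbit structure of x ↦ 32x mod 39: 5 orbits of sizes [12, 12, 12, 2, 1].
39 − 5 = 34 transpositions; sign(π) = (−1)^34 = +1.

+1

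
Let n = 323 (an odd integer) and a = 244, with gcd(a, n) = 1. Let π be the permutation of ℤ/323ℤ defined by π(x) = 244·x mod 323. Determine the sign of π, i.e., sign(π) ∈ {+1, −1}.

-1

Orbit of 302 under x↦244x: [302, 44, 77, 54, 256, 125, 138]… (length divides ord_323(244)).
Cycle type of π: 144×2 + 16 + 9×2 + 1; total 6 cycles.
sign(π) = (−1)^{n − #cycles} = (−1)^{323−6} = (−1)^317 = -1.
(244|323)_J = -1 (Zolotarev's lemma cross-check).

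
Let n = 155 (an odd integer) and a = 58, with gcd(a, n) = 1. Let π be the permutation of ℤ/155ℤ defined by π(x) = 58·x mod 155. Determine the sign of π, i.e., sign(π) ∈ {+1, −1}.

Trace 77: π^k(77) = [77, 126, 23, 94, 27, 16, 153] for k=0..6.
π_58 has 11 disjoint cycles with lengths [20, 20, 20, 20, 20, 20, 10, 10, 10, 4, 1] on {0,…,154}.
Σ(ℓ_i−1) = 155−11 = 144; sign = (−1)^144 = +1.
(58|155)_J = +1 (Zolotarev's lemma cross-check).

+1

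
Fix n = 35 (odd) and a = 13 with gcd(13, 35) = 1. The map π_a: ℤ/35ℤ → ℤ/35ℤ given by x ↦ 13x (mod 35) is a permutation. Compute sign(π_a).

Start at x=13: 13 → 29 → 27 → 1 → 13 (one orbit).
Decompose π into cycles: lengths [4, 4, 4, 4, 4, 4, 4, 2, 2, 2, 1] (11 cycles, including the fixed point 0).
35 − 11 = 24 transpositions; sign(π) = (−1)^24 = +1.
(13|35)_J = +1 (Zolotarev's lemma cross-check).

+1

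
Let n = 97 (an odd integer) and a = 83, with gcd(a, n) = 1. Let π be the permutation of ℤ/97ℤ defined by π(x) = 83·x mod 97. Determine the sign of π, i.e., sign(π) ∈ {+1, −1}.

Trace 52: π^k(52) = [52, 48, 7, 96, 14, 95, 28] for k=0..6.
Cycle type of π: 96 + 1; total 2 cycles.
Σ(ℓ_i−1) = 97−2 = 95; sign = (−1)^95 = -1.
Check: (83/97) = -1 by Zolotarev.

-1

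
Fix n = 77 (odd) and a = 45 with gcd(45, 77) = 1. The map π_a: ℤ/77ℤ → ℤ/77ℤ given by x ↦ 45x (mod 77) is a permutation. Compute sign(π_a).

-1

Trace 45: π^k(45) = [45, 23, 34, 67, 12, 1] for k=0..5.
π_45 has 22 disjoint cycles with lengths [6, 6, 6, 6, 6, 6, 6, 6, 6, 6, 6, 1, 1, 1, 1, 1, 1, 1, 1, 1, 1, 1] on {0,…,76}.
n − c = 77 − 22 = 55; sign = (−1)^55 = -1.
(45|77)_J = -1 (Zolotarev's lemma cross-check).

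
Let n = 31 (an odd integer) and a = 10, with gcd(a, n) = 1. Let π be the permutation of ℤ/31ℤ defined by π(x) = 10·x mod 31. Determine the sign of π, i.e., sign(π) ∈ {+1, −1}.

Orbit of 7 under x↦10x: [7, 8, 18, 25, 2, 20, 14]… (length divides ord_31(10)).
Cycle type of π: 15×2 + 1; total 3 cycles.
3 cycles on 31: each ℓ→(−1)^(ℓ−1), product (−1)^28 = +1.

+1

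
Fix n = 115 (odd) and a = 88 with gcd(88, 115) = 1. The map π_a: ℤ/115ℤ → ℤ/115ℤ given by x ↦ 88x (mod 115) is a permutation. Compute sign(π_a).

Start at x=63: 63 → 24 → 42 → 16 → 28 → 49 → 57 → … (one orbit).
Cycle type of π: 44×2 + 22 + 4 + 1; total 5 cycles.
n − c = 115 − 5 = 110; sign = (−1)^110 = +1.
(88|115)_J = +1 (Zolotarev's lemma cross-check).

+1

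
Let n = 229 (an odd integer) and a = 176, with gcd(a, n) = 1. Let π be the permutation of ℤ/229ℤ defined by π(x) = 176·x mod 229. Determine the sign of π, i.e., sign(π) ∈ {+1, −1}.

+1

Orbit of 4 under x↦176x: [4, 17, 15, 121, 228, 53, 168]… (length divides ord_229(176)).
Cycle lengths of π_176 on ℤ/229ℤ: [38, 38, 38, 38, 38, 38, 1]; 7 cycles in total.
sign(π) = (−1)^{n − #cycles} = (−1)^{229−7} = (−1)^222 = +1.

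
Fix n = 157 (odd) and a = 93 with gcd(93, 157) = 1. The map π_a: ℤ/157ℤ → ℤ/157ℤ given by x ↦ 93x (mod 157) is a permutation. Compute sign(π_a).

+1

Trace 130: π^k(130) = [130, 1, 93, 14, 46, 39, 16] for k=0..6.
π_93 has 13 disjoint cycles with lengths [13, 13, 13, 13, 13, 13, 13, 13, 13, 13, 13, 13, 1] on {0,…,156}.
157 − 13 = 144 transpositions; sign(π) = (−1)^144 = +1.
Check: (93/157) = +1 by Zolotarev.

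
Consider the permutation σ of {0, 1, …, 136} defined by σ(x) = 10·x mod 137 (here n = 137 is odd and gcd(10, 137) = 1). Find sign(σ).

-1

Orbit of 136 under x↦10x: [136, 127, 37, 96, 1, 10, 100]… (length divides ord_137(10)).
π_10 has 18 disjoint cycles with lengths [8, 8, 8, 8, 8, 8, 8, 8, 8, 8, 8, 8, 8, 8, 8, 8, 8, 1] on {0,…,136}.
Σ(ℓ_i−1) = 137−18 = 119; sign = (−1)^119 = -1.
Via Zolotarev, sign(π_{10}) = (10|137) = -1.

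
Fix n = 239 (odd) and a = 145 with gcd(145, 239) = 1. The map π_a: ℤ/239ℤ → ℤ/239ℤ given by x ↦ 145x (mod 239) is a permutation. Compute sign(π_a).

+1

Orbit of 9 under x↦145x: [9, 110, 176, 186, 202, 132, 20]… (length divides ord_239(145)).
Decompose π into cycles: lengths [119, 119, 1] (3 cycles, including the fixed point 0).
n − c = 239 − 3 = 236; sign = (−1)^236 = +1.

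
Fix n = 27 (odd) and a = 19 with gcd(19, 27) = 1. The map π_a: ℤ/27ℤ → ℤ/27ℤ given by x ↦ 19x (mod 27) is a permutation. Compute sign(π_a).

Start at x=1: 1 → 19 → 10 → 1 (one orbit).
Cycle type of π: 3×6 + 1×9; total 15 cycles.
With 15 cycles on 27 points, sign = (−1)^{27−15} = +1.
Via Zolotarev, sign(π_{19}) = (19|27) = +1.

+1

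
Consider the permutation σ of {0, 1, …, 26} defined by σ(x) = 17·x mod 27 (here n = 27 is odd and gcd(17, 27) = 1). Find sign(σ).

Trace 8: π^k(8) = [8, 1, 17, 19, 26, 10] for k=0..5.
The orbit structure of x ↦ 17x mod 27: 8 orbits of sizes [6, 6, 6, 2, 2, 2, 2, 1].
Σ(ℓ_i−1) = 27−8 = 19; sign = (−1)^19 = -1.
The Jacobi symbol (17|27) = -1 (Zolotarev) agrees.

-1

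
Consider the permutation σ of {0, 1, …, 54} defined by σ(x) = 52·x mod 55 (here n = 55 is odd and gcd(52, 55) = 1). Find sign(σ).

Start at x=26: 26 → 32 → 14 → 13 → 16 → 7 → 34 → … (one orbit).
Decompose π into cycles: lengths [20, 20, 10, 4, 1] (5 cycles, including the fixed point 0).
Σ(ℓ_i−1) = 55−5 = 50; sign = (−1)^50 = +1.

+1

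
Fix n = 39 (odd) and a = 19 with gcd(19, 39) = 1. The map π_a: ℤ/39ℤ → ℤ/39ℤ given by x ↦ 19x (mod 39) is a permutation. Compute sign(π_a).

Trace 31: π^k(31) = [31, 4, 37, 1, 19, 10, 34] for k=0..6.
6 cycles of lengths [12, 12, 12, 1, 1, 1].
6 cycles on 39: each ℓ→(−1)^(ℓ−1), product (−1)^33 = -1.

-1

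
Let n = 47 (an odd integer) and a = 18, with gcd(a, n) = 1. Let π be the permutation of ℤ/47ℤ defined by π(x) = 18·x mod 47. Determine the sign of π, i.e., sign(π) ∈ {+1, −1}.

Trace 28: π^k(28) = [28, 34, 1, 18, 42, 4, 25] for k=0..6.
Cycle lengths of π_18 on ℤ/47ℤ: [23, 23, 1]; 3 cycles in total.
n − c = 47 − 3 = 44; sign = (−1)^44 = +1.
Check: (18/47) = +1 by Zolotarev.

+1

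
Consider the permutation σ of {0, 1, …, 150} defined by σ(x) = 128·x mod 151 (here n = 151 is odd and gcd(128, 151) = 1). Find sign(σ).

Trace 1: π^k(1) = [1, 128, 76, 64, 38, 32, 19] for k=0..6.
Decompose π into cycles: lengths [15, 15, 15, 15, 15, 15, 15, 15, 15, 15, 1] (11 cycles, including the fixed point 0).
sign(π) = (−1)^{n − #cycles} = (−1)^{151−11} = (−1)^140 = +1.

+1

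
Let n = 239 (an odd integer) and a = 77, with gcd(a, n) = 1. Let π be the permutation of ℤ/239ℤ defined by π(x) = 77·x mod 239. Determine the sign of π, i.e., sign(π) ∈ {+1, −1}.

Trace 228: π^k(228) = [228, 109, 28, 5, 146, 9, 215] for k=0..6.
Cycle lengths of π_77 on ℤ/239ℤ: [238, 1]; 2 cycles in total.
With 2 cycles on 239 points, sign = (−1)^{239−2} = -1.

-1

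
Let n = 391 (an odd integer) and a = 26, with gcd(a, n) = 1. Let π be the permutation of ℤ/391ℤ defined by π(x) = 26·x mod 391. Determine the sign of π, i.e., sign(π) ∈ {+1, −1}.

+1

Start at x=338: 338 → 186 → 144 → 225 → 376 → 1 → 26 → … (one orbit).
9 cycles of lengths [88, 88, 88, 88, 11, 11, 8, 8, 1].
391 − 9 = 382 transpositions; sign(π) = (−1)^382 = +1.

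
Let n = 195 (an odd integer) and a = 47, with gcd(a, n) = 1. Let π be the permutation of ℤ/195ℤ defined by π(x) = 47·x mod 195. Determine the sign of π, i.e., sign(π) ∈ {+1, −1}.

-1

Trace 83: π^k(83) = [83, 1, 47, 64] for k=0..3.
Cycle type of π: 4×48 + 2 + 1; total 50 cycles.
Σ(ℓ_i−1) = 195−50 = 145; sign = (−1)^145 = -1.
Via Zolotarev, sign(π_{47}) = (47|195) = -1.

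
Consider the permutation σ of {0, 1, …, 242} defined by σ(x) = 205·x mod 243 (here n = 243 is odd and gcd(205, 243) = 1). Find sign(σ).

Start at x=97: 97 → 202 → 100 → 88 → 58 → 226 → 160 → … (one orbit).
Decompose π into cycles: lengths [81, 81, 27, 27, 9, 9, 3, 3, 1, 1, 1] (11 cycles, including the fixed point 0).
Σ(ℓ_i−1) = 243−11 = 232; sign = (−1)^232 = +1.
Via Zolotarev, sign(π_{205}) = (205|243) = +1.

+1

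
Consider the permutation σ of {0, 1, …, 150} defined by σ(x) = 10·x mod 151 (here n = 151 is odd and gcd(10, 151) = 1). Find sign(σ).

Start at x=118: 118 → 123 → 22 → 69 → 86 → 105 → 144 → … (one orbit).
π_10 has 3 disjoint cycles with lengths [75, 75, 1] on {0,…,150}.
3 cycles on 151: each ℓ→(−1)^(ℓ−1), product (−1)^148 = +1.
Zolotarev: (10|151) = +1, matching the cycle-count sign.

+1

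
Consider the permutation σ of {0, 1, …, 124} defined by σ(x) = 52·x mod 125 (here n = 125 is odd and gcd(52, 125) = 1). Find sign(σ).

Start at x=118: 118 → 11 → 72 → 119 → 63 → 26 → 102 → … (one orbit).
Cycle lengths of π_52 on ℤ/125ℤ: [100, 20, 4, 1]; 4 cycles in total.
n − c = 125 − 4 = 121; sign = (−1)^121 = -1.
Check: (52/125) = -1 by Zolotarev.

-1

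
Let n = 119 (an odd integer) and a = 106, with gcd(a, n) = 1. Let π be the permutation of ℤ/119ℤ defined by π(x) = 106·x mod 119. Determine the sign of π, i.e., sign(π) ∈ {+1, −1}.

Trace 50: π^k(50) = [50, 64, 1, 106] for k=0..3.
Cycle type of π: 4×28 + 1×7; total 35 cycles.
35 cycles on 119: each ℓ→(−1)^(ℓ−1), product (−1)^84 = +1.

+1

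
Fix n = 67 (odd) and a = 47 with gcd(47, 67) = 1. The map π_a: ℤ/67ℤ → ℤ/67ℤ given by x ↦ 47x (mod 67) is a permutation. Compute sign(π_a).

Orbit of 10 under x↦47x: [10, 1, 47, 65, 40, 4, 54]… (length divides ord_67(47)).
The orbit structure of x ↦ 47x mod 67: 3 orbits of sizes [33, 33, 1].
Σ(ℓ_i−1) = 67−3 = 64; sign = (−1)^64 = +1.
Zolotarev: (47|67) = +1, matching the cycle-count sign.

+1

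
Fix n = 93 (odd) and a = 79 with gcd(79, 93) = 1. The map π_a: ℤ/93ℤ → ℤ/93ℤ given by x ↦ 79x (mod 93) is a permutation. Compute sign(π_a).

-1

Start at x=73: 73 → 1 → 79 → 10 → 46 → 7 → 88 → … (one orbit).
Cycle type of π: 30×3 + 1×3; total 6 cycles.
With 6 cycles on 93 points, sign = (−1)^{93−6} = -1.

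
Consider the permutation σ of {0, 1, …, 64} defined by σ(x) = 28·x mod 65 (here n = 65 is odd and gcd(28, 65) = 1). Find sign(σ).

+1

Trace 18: π^k(18) = [18, 49, 7, 1, 28, 4, 47] for k=0..6.
The orbit structure of x ↦ 28x mod 65: 7 orbits of sizes [12, 12, 12, 12, 12, 4, 1].
With 7 cycles on 65 points, sign = (−1)^{65−7} = +1.
The Jacobi symbol (28|65) = +1 (Zolotarev) agrees.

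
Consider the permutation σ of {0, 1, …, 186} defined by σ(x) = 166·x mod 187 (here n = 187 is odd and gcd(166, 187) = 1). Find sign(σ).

+1

Orbit of 1 under x↦166x: [1, 166, 67, 89]… (length divides ord_187(166)).
55 cycles of lengths [4, 4, 4, 4, 4, 4, 4, 4, 4, 4, 4, 4, 4, 4, 4, 4, 4, 4, 4, 4, 4, 4, 4, 4, 4, 4, 4, 4, 4, 4, 4, 4, 4, 4, 4, 4, 4, 4, 4, 4, 4, 4, 4, 4, 1, 1, 1, 1, 1, 1, 1, 1, 1, 1, 1].
55 cycles on 187: each ℓ→(−1)^(ℓ−1), product (−1)^132 = +1.
Via Zolotarev, sign(π_{166}) = (166|187) = +1.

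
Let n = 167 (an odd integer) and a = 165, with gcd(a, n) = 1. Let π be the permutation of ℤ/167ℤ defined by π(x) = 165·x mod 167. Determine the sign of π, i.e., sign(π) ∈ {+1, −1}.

Orbit of 11 under x↦165x: [11, 145, 44, 79, 9, 149, 36]… (length divides ord_167(165)).
The orbit structure of x ↦ 165x mod 167: 2 orbits of sizes [166, 1].
2 cycles on 167: each ℓ→(−1)^(ℓ−1), product (−1)^165 = -1.
Check: (165/167) = -1 by Zolotarev.

-1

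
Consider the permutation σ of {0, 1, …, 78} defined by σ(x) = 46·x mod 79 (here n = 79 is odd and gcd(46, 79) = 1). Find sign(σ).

+1

Orbit of 8 under x↦46x: [8, 52, 22, 64, 21, 18, 38]… (length divides ord_79(46)).
The orbit structure of x ↦ 46x mod 79: 7 orbits of sizes [13, 13, 13, 13, 13, 13, 1].
n − c = 79 − 7 = 72; sign = (−1)^72 = +1.
The Jacobi symbol (46|79) = +1 (Zolotarev) agrees.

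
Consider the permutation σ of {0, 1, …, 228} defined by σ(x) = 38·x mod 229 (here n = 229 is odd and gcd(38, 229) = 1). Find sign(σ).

-1

Start at x=185: 185 → 160 → 126 → 208 → 118 → 133 → 16 → … (one orbit).
Decompose π into cycles: lengths [228, 1] (2 cycles, including the fixed point 0).
With 2 cycles on 229 points, sign = (−1)^{229−2} = -1.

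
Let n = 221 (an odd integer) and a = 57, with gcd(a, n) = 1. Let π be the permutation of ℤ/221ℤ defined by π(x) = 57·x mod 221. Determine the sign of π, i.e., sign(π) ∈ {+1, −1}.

+1

Trace 168: π^k(168) = [168, 73, 183, 44, 77, 190, 1] for k=0..6.
Cycle lengths of π_57 on ℤ/221ℤ: [16, 16, 16, 16, 16, 16, 16, 16, 16, 16, 16, 16, 16, 4, 4, 4, 1]; 17 cycles in total.
sign(π) = (−1)^{n − #cycles} = (−1)^{221−17} = (−1)^204 = +1.
Via Zolotarev, sign(π_{57}) = (57|221) = +1.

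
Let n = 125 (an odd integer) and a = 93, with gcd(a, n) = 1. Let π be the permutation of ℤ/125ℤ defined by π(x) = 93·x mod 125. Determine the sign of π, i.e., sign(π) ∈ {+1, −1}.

Trace 51: π^k(51) = [51, 118, 99, 82, 1, 93, 24] for k=0..6.
Cycle type of π: 20×5 + 4×6 + 1; total 12 cycles.
n − c = 125 − 12 = 113; sign = (−1)^113 = -1.
Zolotarev: (93|125) = -1, matching the cycle-count sign.

-1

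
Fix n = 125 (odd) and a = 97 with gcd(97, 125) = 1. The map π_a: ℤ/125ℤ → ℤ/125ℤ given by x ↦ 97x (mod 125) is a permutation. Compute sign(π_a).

-1

Trace 107: π^k(107) = [107, 4, 13, 11, 67, 124, 28] for k=0..6.
Decompose π into cycles: lengths [100, 20, 4, 1] (4 cycles, including the fixed point 0).
With 4 cycles on 125 points, sign = (−1)^{125−4} = -1.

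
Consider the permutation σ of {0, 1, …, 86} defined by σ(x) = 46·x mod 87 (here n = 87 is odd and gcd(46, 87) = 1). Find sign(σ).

Trace 28: π^k(28) = [28, 70, 1, 46] for k=0..3.
π_46 has 24 disjoint cycles with lengths [4, 4, 4, 4, 4, 4, 4, 4, 4, 4, 4, 4, 4, 4, 4, 4, 4, 4, 4, 4, 4, 1, 1, 1] on {0,…,86}.
87 − 24 = 63 transpositions; sign(π) = (−1)^63 = -1.

-1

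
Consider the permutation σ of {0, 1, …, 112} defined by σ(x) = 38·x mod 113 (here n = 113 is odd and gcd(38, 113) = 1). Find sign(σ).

-1

Orbit of 75 under x↦38x: [75, 25, 46, 53, 93, 31, 48]… (length divides ord_113(38)).
2 cycles of lengths [112, 1].
113 − 2 = 111 transpositions; sign(π) = (−1)^111 = -1.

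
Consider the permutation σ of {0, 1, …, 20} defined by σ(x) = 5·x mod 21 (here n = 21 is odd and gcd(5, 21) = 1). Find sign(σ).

Orbit of 5 under x↦5x: [5, 4, 20, 16, 17, 1]… (length divides ord_21(5)).
π_5 has 5 disjoint cycles with lengths [6, 6, 6, 2, 1] on {0,…,20}.
5 cycles on 21: each ℓ→(−1)^(ℓ−1), product (−1)^16 = +1.
Check: (5/21) = +1 by Zolotarev.

+1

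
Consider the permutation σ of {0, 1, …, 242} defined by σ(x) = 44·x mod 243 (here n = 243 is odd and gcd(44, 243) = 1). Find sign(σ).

-1

Orbit of 199 under x↦44x: [199, 8, 109, 179, 100, 26, 172]… (length divides ord_243(44)).
Cycle lengths of π_44 on ℤ/243ℤ: [54, 54, 54, 18, 18, 18, 6, 6, 6, 2, 2, 2, 2, 1]; 14 cycles in total.
sign(π) = (−1)^{n − #cycles} = (−1)^{243−14} = (−1)^229 = -1.
(44|243)_J = -1 (Zolotarev's lemma cross-check).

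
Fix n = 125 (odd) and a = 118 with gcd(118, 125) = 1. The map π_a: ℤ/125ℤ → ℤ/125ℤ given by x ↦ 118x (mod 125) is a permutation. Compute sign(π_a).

-1

Trace 32: π^k(32) = [32, 26, 68, 24, 82, 51, 18] for k=0..6.
π_118 has 12 disjoint cycles with lengths [20, 20, 20, 20, 20, 4, 4, 4, 4, 4, 4, 1] on {0,…,124}.
Σ(ℓ_i−1) = 125−12 = 113; sign = (−1)^113 = -1.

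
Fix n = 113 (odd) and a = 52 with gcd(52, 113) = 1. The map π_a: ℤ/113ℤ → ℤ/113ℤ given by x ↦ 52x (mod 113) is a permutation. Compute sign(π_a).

Orbit of 13 under x↦52x: [13, 111, 9, 16, 41, 98, 11]… (length divides ord_113(52)).
Decompose π into cycles: lengths [56, 56, 1] (3 cycles, including the fixed point 0).
3 cycles on 113: each ℓ→(−1)^(ℓ−1), product (−1)^110 = +1.
Via Zolotarev, sign(π_{52}) = (52|113) = +1.

+1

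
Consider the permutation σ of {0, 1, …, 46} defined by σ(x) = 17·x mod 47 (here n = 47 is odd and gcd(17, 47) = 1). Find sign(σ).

Start at x=3: 3 → 4 → 21 → 28 → 6 → 8 → 42 → … (one orbit).
π_17 has 3 disjoint cycles with lengths [23, 23, 1] on {0,…,46}.
n − c = 47 − 3 = 44; sign = (−1)^44 = +1.

+1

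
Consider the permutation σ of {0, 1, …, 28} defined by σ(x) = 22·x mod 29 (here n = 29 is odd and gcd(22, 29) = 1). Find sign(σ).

+1

Start at x=22: 22 → 20 → 5 → 23 → 13 → 25 → 28 → … (one orbit).
Cycle lengths of π_22 on ℤ/29ℤ: [14, 14, 1]; 3 cycles in total.
3 cycles on 29: each ℓ→(−1)^(ℓ−1), product (−1)^26 = +1.
The Jacobi symbol (22|29) = +1 (Zolotarev) agrees.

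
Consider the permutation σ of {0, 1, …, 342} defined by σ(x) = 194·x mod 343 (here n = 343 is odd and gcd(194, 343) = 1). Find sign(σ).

Orbit of 148 under x↦194x: [148, 243, 151, 139, 212, 311, 309]… (length divides ord_343(194)).
The orbit structure of x ↦ 194x mod 343: 4 orbits of sizes [294, 42, 6, 1].
n − c = 343 − 4 = 339; sign = (−1)^339 = -1.
The Jacobi symbol (194|343) = -1 (Zolotarev) agrees.

-1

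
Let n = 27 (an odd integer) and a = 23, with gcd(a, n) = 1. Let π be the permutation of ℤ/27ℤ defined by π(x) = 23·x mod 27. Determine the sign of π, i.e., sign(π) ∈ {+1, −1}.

Start at x=14: 14 → 25 → 8 → 22 → 20 → 1 → 23 → … (one orbit).
Decompose π into cycles: lengths [18, 6, 2, 1] (4 cycles, including the fixed point 0).
27 − 4 = 23 transpositions; sign(π) = (−1)^23 = -1.

-1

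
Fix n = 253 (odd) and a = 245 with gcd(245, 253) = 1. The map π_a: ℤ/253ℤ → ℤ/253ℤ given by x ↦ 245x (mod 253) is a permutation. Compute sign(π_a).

Trace 224: π^k(224) = [224, 232, 168, 174, 126, 4, 221] for k=0..6.
The orbit structure of x ↦ 245x mod 253: 6 orbits of sizes [110, 110, 22, 5, 5, 1].
With 6 cycles on 253 points, sign = (−1)^{253−6} = -1.

-1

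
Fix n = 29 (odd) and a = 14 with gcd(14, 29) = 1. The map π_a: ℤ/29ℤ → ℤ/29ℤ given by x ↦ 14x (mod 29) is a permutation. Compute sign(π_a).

-1

Orbit of 9 under x↦14x: [9, 10, 24, 17, 6, 26, 16]… (length divides ord_29(14)).
Decompose π into cycles: lengths [28, 1] (2 cycles, including the fixed point 0).
With 2 cycles on 29 points, sign = (−1)^{29−2} = -1.
Check: (14/29) = -1 by Zolotarev.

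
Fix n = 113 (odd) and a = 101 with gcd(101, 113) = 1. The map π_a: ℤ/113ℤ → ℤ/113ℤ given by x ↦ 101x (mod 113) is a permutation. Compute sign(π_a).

Start at x=92: 92 → 26 → 27 → 15 → 46 → 13 → 70 → … (one orbit).
Decompose π into cycles: lengths [112, 1] (2 cycles, including the fixed point 0).
With 2 cycles on 113 points, sign = (−1)^{113−2} = -1.
(101|113)_J = -1 (Zolotarev's lemma cross-check).

-1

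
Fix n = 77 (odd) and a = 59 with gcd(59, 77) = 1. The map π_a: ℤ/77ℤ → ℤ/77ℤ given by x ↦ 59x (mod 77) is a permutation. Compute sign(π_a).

Orbit of 59 under x↦59x: [59, 16, 20, 25, 12, 15, 38]… (length divides ord_77(59)).
π_59 has 6 disjoint cycles with lengths [30, 30, 6, 5, 5, 1] on {0,…,76}.
sign(π) = (−1)^{n − #cycles} = (−1)^{77−6} = (−1)^71 = -1.
Check: (59/77) = -1 by Zolotarev.

-1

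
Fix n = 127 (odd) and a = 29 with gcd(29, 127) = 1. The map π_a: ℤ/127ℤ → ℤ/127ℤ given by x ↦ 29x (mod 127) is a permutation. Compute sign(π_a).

-1

Trace 83: π^k(83) = [83, 121, 80, 34, 97, 19, 43] for k=0..6.
Cycle type of π: 126 + 1; total 2 cycles.
With 2 cycles on 127 points, sign = (−1)^{127−2} = -1.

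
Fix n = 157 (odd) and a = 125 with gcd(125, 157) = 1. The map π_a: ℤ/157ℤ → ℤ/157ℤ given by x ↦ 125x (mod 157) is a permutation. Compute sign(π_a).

Start at x=58: 58 → 28 → 46 → 98 → 4 → 29 → 14 → … (one orbit).
4 cycles of lengths [52, 52, 52, 1].
4 cycles on 157: each ℓ→(−1)^(ℓ−1), product (−1)^153 = -1.
Zolotarev: (125|157) = -1, matching the cycle-count sign.

-1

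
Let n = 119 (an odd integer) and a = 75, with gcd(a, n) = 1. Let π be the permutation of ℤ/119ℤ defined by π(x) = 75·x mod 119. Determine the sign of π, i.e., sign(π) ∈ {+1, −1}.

+1

Start at x=96: 96 → 60 → 97 → 16 → 10 → 36 → 82 → … (one orbit).
5 cycles of lengths [48, 48, 16, 6, 1].
Σ(ℓ_i−1) = 119−5 = 114; sign = (−1)^114 = +1.
Zolotarev: (75|119) = +1, matching the cycle-count sign.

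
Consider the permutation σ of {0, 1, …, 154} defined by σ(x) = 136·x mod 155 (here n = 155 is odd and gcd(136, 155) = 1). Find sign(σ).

-1

Trace 76: π^k(76) = [76, 106, 1, 136, 51, 116, 121] for k=0..6.
π_136 has 10 disjoint cycles with lengths [30, 30, 30, 30, 30, 1, 1, 1, 1, 1] on {0,…,154}.
With 10 cycles on 155 points, sign = (−1)^{155−10} = -1.
Check: (136/155) = -1 by Zolotarev.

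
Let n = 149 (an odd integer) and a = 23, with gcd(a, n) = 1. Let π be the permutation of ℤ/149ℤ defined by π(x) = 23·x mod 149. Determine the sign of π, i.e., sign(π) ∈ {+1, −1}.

Trace 63: π^k(63) = [63, 108, 100, 65, 5, 115, 112] for k=0..6.
2 cycles of lengths [148, 1].
Σ(ℓ_i−1) = 149−2 = 147; sign = (−1)^147 = -1.
Zolotarev: (23|149) = -1, matching the cycle-count sign.

-1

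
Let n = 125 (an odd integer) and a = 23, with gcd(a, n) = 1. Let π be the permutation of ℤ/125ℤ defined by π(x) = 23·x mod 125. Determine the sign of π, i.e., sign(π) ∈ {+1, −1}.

-1

Start at x=21: 21 → 108 → 109 → 7 → 36 → 78 → 44 → … (one orbit).
Decompose π into cycles: lengths [100, 20, 4, 1] (4 cycles, including the fixed point 0).
4 cycles on 125: each ℓ→(−1)^(ℓ−1), product (−1)^121 = -1.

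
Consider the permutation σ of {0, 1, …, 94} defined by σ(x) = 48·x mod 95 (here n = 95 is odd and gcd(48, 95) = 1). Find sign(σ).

Start at x=6: 6 → 3 → 49 → 72 → 36 → 18 → 9 → … (one orbit).
5 cycles of lengths [36, 36, 18, 4, 1].
5 cycles on 95: each ℓ→(−1)^(ℓ−1), product (−1)^90 = +1.

+1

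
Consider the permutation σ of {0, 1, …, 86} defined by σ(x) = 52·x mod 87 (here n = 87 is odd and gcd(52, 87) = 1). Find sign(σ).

Start at x=1: 1 → 52 → 7 → 16 → 49 → 25 → 82 → 1 (one orbit).
The orbit structure of x ↦ 52x mod 87: 15 orbits of sizes [7, 7, 7, 7, 7, 7, 7, 7, 7, 7, 7, 7, 1, 1, 1].
87 − 15 = 72 transpositions; sign(π) = (−1)^72 = +1.

+1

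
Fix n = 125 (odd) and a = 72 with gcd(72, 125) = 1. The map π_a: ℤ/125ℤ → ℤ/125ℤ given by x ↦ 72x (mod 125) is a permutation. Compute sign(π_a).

-1

Start at x=51: 51 → 47 → 9 → 23 → 31 → 107 → 79 → … (one orbit).
The orbit structure of x ↦ 72x mod 125: 4 orbits of sizes [100, 20, 4, 1].
Σ(ℓ_i−1) = 125−4 = 121; sign = (−1)^121 = -1.
Check: (72/125) = -1 by Zolotarev.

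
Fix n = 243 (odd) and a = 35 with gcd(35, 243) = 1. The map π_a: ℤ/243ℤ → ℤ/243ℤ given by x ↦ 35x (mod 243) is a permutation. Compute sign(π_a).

-1

Orbit of 89 under x↦35x: [89, 199, 161, 46, 152, 217, 62]… (length divides ord_243(35)).
π_35 has 14 disjoint cycles with lengths [54, 54, 54, 18, 18, 18, 6, 6, 6, 2, 2, 2, 2, 1] on {0,…,242}.
243 − 14 = 229 transpositions; sign(π) = (−1)^229 = -1.
The Jacobi symbol (35|243) = -1 (Zolotarev) agrees.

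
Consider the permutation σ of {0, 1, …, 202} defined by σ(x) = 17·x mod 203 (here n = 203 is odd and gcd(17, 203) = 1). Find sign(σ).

Orbit of 17 under x↦17x: [17, 86, 41, 88, 75, 57, 157]… (length divides ord_203(17)).
23 cycles of lengths [12, 12, 12, 12, 12, 12, 12, 12, 12, 12, 12, 12, 12, 12, 6, 4, 4, 4, 4, 4, 4, 4, 1].
sign(π) = (−1)^{n − #cycles} = (−1)^{203−23} = (−1)^180 = +1.

+1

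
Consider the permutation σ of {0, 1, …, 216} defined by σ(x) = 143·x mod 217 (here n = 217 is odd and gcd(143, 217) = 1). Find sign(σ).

Start at x=40: 40 → 78 → 87 → 72 → 97 → 200 → 173 → … (one orbit).
Cycle type of π: 30×6 + 15×2 + 6 + 1; total 10 cycles.
217 − 10 = 207 transpositions; sign(π) = (−1)^207 = -1.
The Jacobi symbol (143|217) = -1 (Zolotarev) agrees.

-1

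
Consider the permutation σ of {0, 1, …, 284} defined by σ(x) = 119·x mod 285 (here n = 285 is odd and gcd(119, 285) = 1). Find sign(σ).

Trace 226: π^k(226) = [226, 104, 121, 149, 61, 134, 271] for k=0..6.
Cycle type of π: 18×14 + 9×2 + 2×7 + 1; total 24 cycles.
With 24 cycles on 285 points, sign = (−1)^{285−24} = -1.
The Jacobi symbol (119|285) = -1 (Zolotarev) agrees.

-1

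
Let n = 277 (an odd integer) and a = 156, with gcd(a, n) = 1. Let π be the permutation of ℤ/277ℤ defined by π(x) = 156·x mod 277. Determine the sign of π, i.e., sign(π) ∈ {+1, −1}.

Start at x=164: 164 → 100 → 88 → 155 → 81 → 171 → 84 → … (one orbit).
Decompose π into cycles: lengths [69, 69, 69, 69, 1] (5 cycles, including the fixed point 0).
277 − 5 = 272 transpositions; sign(π) = (−1)^272 = +1.

+1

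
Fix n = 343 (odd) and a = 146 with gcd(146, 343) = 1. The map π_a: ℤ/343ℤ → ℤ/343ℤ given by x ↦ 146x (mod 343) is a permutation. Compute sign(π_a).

Orbit of 99 under x↦146x: [99, 48, 148, 342, 197, 293, 246]… (length divides ord_343(146)).
π_146 has 46 disjoint cycles with lengths [14, 14, 14, 14, 14, 14, 14, 14, 14, 14, 14, 14, 14, 14, 14, 14, 14, 14, 14, 14, 14, 2, 2, 2, 2, 2, 2, 2, 2, 2, 2, 2, 2, 2, 2, 2, 2, 2, 2, 2, 2, 2, 2, 2, 2, 1] on {0,…,342}.
Σ(ℓ_i−1) = 343−46 = 297; sign = (−1)^297 = -1.

-1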